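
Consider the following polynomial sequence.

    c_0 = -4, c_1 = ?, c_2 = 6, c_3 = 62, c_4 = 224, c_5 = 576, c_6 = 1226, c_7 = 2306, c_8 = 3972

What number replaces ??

-4

Using the last 7 terms:
56, 162, 352, 650, 1080, 1666
106, 190, 298, 430, 586
84, 108, 132, 156
24, 24, 24
Constant fourth difference = 24.
Extend backward: 84 − 24 = 60;  106 − 60 = 46;  56 − 46 = 10;  6 − 10 = -4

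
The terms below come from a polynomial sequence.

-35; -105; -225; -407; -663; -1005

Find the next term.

-1445

D1: -70 , -120 , -182 , -256 , -342
D2: -50 , -62 , -74 , -86
D3: -12 , -12 , -12
Constant third difference = -12, so extend:
-86 − 12 = -98;  -342 − 98 = -440;  -1005 − 440 = -1445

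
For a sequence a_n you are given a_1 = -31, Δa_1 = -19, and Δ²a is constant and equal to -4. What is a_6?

Build the table forward from the leading diagonal:
D2: -4, -4, -4, -4, -4, -4
D1: -19, -23, -27, -31, -35, -39
a: -31, -50, -73, -100, -131, -166

-166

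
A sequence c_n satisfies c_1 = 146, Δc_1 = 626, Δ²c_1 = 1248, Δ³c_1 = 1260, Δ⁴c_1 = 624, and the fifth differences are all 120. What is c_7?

57902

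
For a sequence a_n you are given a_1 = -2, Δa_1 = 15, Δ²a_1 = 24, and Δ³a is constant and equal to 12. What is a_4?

Build the table forward from the leading diagonal:
D3: 12  12  12  12
D2: 24  36  48  60
D1: 15  39  75  123
a: -2  13  52  127

127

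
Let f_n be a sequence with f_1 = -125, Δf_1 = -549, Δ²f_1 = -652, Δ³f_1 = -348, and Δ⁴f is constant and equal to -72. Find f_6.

Build the table forward from the leading diagonal:
D4: -72, -72, -72, -72, -72, -72
D3: -348, -420, -492, -564, -636, -708
D2: -652, -1000, -1420, -1912, -2476, -3112
D1: -549, -1201, -2201, -3621, -5533, -8009
f: -125, -674, -1875, -4076, -7697, -13230

-13230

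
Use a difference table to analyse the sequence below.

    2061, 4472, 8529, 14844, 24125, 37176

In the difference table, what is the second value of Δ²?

D1: 2411, 4057, 6315, 9281, 13051
D2: 1646, 2258, 2966, 3770
D3: 612, 708, 804
D4: 96, 96

2258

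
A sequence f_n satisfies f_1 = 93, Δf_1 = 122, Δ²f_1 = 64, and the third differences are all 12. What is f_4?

663

Build the table forward from the leading diagonal:
Third differences: 12  12  12  12
Second differences: 64  76  88  100
First differences: 122  186  262  350
f: 93  215  401  663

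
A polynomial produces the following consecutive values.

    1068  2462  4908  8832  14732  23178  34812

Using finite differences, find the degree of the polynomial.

Δ: 1394, 2446, 3924, 5900, 8446, 11634
Δ²: 1052, 1478, 1976, 2546, 3188
Δ³: 426, 498, 570, 642
Δ⁴: 72, 72, 72
The fourth differences are constant, so the polynomial has degree 4.

4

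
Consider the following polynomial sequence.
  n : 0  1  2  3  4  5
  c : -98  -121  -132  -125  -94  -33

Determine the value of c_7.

203

Δ: -23, -11, 7, 31, 61
Δ²: 12, 18, 24, 30
Δ³: 6, 6, 6
Third differences constant at 6.
30 + 6 = 36;  61 + 36 = 97;  -33 + 97 = 64
36 + 6 = 42;  97 + 42 = 139;  64 + 139 = 203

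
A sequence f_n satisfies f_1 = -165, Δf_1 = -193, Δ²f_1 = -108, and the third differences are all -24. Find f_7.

Build the table forward from the leading diagonal:
D3: -24, -24, -24, -24, -24, -24, -24
D2: -108, -132, -156, -180, -204, -228, -252
D1: -193, -301, -433, -589, -769, -973, -1201
f: -165, -358, -659, -1092, -1681, -2450, -3423

-3423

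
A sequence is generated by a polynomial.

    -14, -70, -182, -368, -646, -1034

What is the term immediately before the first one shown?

4

First differences: -56, -112, -186, -278, -388
Second differences: -56, -74, -92, -110
Third differences: -18, -18, -18
The third differences are constant at -18.
Work back: -56 + 18 = -38;  -56 + 38 = -18;  -14 + 18 = 4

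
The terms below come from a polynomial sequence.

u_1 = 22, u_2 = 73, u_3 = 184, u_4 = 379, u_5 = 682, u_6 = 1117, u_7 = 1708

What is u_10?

D1: 51 , 111 , 195 , 303 , 435 , 591
D2: 60 , 84 , 108 , 132 , 156
D3: 24 , 24 , 24 , 24
Constant third difference = 24, so extend:
156 + 24 = 180;  591 + 180 = 771;  1708 + 771 = 2479
180 + 24 = 204;  771 + 204 = 975;  2479 + 975 = 3454
204 + 24 = 228;  975 + 228 = 1203;  3454 + 1203 = 4657

4657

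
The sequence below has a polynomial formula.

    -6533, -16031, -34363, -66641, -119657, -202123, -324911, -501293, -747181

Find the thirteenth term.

D1: -9498 , -18332 , -32278 , -53016 , -82466 , -122788 , -176382 , -245888
D2: -8834 , -13946 , -20738 , -29450 , -40322 , -53594 , -69506
D3: -5112 , -6792 , -8712 , -10872 , -13272 , -15912
D4: -1680 , -1920 , -2160 , -2400 , -2640
D5: -240 , -240 , -240 , -240
The fifth differences are constant (-240).
-2640 − 240 = -2880;  -15912 − 2880 = -18792;  -69506 − 18792 = -88298;  -245888 − 88298 = -334186;  -747181 − 334186 = -1081367
-2880 − 240 = -3120;  -18792 − 3120 = -21912;  -88298 − 21912 = -110210;  -334186 − 110210 = -444396;  -1081367 − 444396 = -1525763
-3120 − 240 = -3360;  -21912 − 3360 = -25272;  -110210 − 25272 = -135482;  -444396 − 135482 = -579878;  -1525763 − 579878 = -2105641
-3360 − 240 = -3600;  -25272 − 3600 = -28872;  -135482 − 28872 = -164354;  -579878 − 164354 = -744232;  -2105641 − 744232 = -2849873

-2849873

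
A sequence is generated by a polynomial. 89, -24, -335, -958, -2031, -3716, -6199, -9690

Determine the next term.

-14423

Δ: -113  -311  -623  -1073  -1685  -2483  -3491
Δ²: -198  -312  -450  -612  -798  -1008
Δ³: -114  -138  -162  -186  -210
Δ⁴: -24  -24  -24  -24
Constant fourth difference = -24, so extend:
-210 − 24 = -234;  -1008 − 234 = -1242;  -3491 − 1242 = -4733;  -9690 − 4733 = -14423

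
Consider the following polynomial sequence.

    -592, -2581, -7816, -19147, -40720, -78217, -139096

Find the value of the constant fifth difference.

-240

First differences: -1989, -5235, -11331, -21573, -37497, -60879
Second differences: -3246, -6096, -10242, -15924, -23382
Third differences: -2850, -4146, -5682, -7458
Fourth differences: -1296, -1536, -1776
Fifth differences: -240, -240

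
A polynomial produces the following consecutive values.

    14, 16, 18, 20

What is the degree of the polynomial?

1

D1: 2, 2, 2
The first differences are constant, so the polynomial has degree 1.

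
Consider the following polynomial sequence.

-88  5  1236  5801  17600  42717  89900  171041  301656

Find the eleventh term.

First differences: 93 , 1231 , 4565 , 11799 , 25117 , 47183 , 81141 , 130615
Second differences: 1138 , 3334 , 7234 , 13318 , 22066 , 33958 , 49474
Third differences: 2196 , 3900 , 6084 , 8748 , 11892 , 15516
Fourth differences: 1704 , 2184 , 2664 , 3144 , 3624
Fifth differences: 480 , 480 , 480 , 480
Constant fifth difference = 480, so extend:
3624 + 480 = 4104;  15516 + 4104 = 19620;  49474 + 19620 = 69094;  130615 + 69094 = 199709;  301656 + 199709 = 501365
4104 + 480 = 4584;  19620 + 4584 = 24204;  69094 + 24204 = 93298;  199709 + 93298 = 293007;  501365 + 293007 = 794372

794372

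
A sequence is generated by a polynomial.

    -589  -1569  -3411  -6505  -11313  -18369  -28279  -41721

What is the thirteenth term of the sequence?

Δ: -980  -1842  -3094  -4808  -7056  -9910  -13442
Δ²: -862  -1252  -1714  -2248  -2854  -3532
Δ³: -390  -462  -534  -606  -678
Δ⁴: -72  -72  -72  -72
Constant fourth difference = -72, so extend:
-678 − 72 = -750;  -3532 − 750 = -4282;  -13442 − 4282 = -17724;  -41721 − 17724 = -59445
-750 − 72 = -822;  -4282 − 822 = -5104;  -17724 − 5104 = -22828;  -59445 − 22828 = -82273
-822 − 72 = -894;  -5104 − 894 = -5998;  -22828 − 5998 = -28826;  -82273 − 28826 = -111099
-894 − 72 = -966;  -5998 − 966 = -6964;  -28826 − 6964 = -35790;  -111099 − 35790 = -146889
-966 − 72 = -1038;  -6964 − 1038 = -8002;  -35790 − 8002 = -43792;  -146889 − 43792 = -190681

-190681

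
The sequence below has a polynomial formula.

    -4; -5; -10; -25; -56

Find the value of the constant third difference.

D1: -1, -5, -15, -31
D2: -4, -10, -16
D3: -6, -6

-6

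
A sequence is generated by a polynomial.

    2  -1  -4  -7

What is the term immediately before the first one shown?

5

First differences: -3  -3  -3
The first differences are constant at -3.
Work back: 2 + 3 = 5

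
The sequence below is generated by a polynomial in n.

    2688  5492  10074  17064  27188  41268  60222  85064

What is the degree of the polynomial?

2804, 4582, 6990, 10124, 14080, 18954, 24842
1778, 2408, 3134, 3956, 4874, 5888
630, 726, 822, 918, 1014
96, 96, 96, 96
The fourth differences are constant, so the polynomial has degree 4.

4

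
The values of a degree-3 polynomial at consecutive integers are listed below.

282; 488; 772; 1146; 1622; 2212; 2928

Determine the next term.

3782

D1: 206, 284, 374, 476, 590, 716
D2: 78, 90, 102, 114, 126
D3: 12, 12, 12, 12
The third differences are constant (12).
126 + 12 = 138;  716 + 138 = 854;  2928 + 854 = 3782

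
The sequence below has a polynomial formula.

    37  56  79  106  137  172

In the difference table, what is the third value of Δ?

27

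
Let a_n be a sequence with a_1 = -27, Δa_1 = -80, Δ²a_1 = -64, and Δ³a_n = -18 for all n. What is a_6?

Build the table forward from the leading diagonal:
D3: -18, -18, -18, -18, -18, -18
D2: -64, -82, -100, -118, -136, -154
D1: -80, -144, -226, -326, -444, -580
a: -27, -107, -251, -477, -803, -1247

-1247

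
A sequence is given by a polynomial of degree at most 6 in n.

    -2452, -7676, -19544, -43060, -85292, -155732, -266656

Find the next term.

-5224  -11868  -23516  -42232  -70440  -110924
-6644  -11648  -18716  -28208  -40484
-5004  -7068  -9492  -12276
-2064  -2424  -2784
-360  -360
The fifth differences are constant (-360).
-2784 − 360 = -3144;  -12276 − 3144 = -15420;  -40484 − 15420 = -55904;  -110924 − 55904 = -166828;  -266656 − 166828 = -433484

-433484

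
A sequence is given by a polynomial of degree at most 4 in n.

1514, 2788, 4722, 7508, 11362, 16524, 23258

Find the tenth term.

55892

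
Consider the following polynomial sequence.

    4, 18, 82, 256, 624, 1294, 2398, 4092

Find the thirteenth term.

28552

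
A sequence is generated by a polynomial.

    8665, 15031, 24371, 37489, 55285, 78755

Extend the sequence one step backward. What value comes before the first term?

4565

6366  9340  13118  17796  23470
2974  3778  4678  5674
804  900  996
96  96
The fourth differences are constant at 96.
Work back: 804 − 96 = 708;  2974 − 708 = 2266;  6366 − 2266 = 4100;  8665 − 4100 = 4565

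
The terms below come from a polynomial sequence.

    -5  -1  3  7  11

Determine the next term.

First differences: 4, 4, 4, 4
The first differences are constant (4).
11 + 4 = 15

15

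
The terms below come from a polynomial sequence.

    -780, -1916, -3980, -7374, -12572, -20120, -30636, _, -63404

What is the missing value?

Using the first 7 terms:
D1: -1136  -2064  -3394  -5198  -7548  -10516
D2: -928  -1330  -1804  -2350  -2968
D3: -402  -474  -546  -618
D4: -72  -72  -72
Constant fourth difference = -72.
Extend forward: -618 − 72 = -690;  -2968 − 690 = -3658;  -10516 − 3658 = -14174;  -30636 − 14174 = -44810

-44810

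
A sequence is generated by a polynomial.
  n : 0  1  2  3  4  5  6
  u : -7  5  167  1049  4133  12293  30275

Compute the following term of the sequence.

D1: 12, 162, 882, 3084, 8160, 17982
D2: 150, 720, 2202, 5076, 9822
D3: 570, 1482, 2874, 4746
D4: 912, 1392, 1872
D5: 480, 480
Constant fifth difference = 480, so extend:
1872 + 480 = 2352;  4746 + 2352 = 7098;  9822 + 7098 = 16920;  17982 + 16920 = 34902;  30275 + 34902 = 65177

65177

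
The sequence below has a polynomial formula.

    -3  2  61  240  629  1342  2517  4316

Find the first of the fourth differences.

24

First differences: 5, 59, 179, 389, 713, 1175, 1799
Second differences: 54, 120, 210, 324, 462, 624
Third differences: 66, 90, 114, 138, 162
Fourth differences: 24, 24, 24, 24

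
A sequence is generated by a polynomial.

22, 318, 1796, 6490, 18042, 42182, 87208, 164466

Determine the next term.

First differences: 296, 1478, 4694, 11552, 24140, 45026, 77258
Second differences: 1182, 3216, 6858, 12588, 20886, 32232
Third differences: 2034, 3642, 5730, 8298, 11346
Fourth differences: 1608, 2088, 2568, 3048
Fifth differences: 480, 480, 480
The fifth differences are constant (480).
3048 + 480 = 3528;  11346 + 3528 = 14874;  32232 + 14874 = 47106;  77258 + 47106 = 124364;  164466 + 124364 = 288830

288830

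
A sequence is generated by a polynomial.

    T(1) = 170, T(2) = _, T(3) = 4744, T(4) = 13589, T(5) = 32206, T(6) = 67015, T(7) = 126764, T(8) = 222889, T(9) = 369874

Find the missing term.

Using the last 7 terms:
Δ: 8845, 18617, 34809, 59749, 96125, 146985
Δ²: 9772, 16192, 24940, 36376, 50860
Δ³: 6420, 8748, 11436, 14484
Δ⁴: 2328, 2688, 3048
Δ⁵: 360, 360
Constant fifth difference = 360.
Extend backward: 2328 − 360 = 1968;  6420 − 1968 = 4452;  9772 − 4452 = 5320;  8845 − 5320 = 3525;  4744 − 3525 = 1219

1219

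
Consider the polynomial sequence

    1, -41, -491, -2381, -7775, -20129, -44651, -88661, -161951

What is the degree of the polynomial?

5

-42, -450, -1890, -5394, -12354, -24522, -44010, -73290
-408, -1440, -3504, -6960, -12168, -19488, -29280
-1032, -2064, -3456, -5208, -7320, -9792
-1032, -1392, -1752, -2112, -2472
-360, -360, -360, -360
The fifth differences are constant, so the polynomial has degree 5.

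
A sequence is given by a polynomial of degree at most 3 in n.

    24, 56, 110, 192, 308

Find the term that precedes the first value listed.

8

Δ: 32, 54, 82, 116
Δ²: 22, 28, 34
Δ³: 6, 6
The third differences are constant at 6.
Work back: 22 − 6 = 16;  32 − 16 = 16;  24 − 16 = 8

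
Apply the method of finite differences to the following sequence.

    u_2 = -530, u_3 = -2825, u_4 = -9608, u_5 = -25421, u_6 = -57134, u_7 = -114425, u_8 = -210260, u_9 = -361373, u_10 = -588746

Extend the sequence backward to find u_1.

-29

D1: -2295  -6783  -15813  -31713  -57291  -95835  -151113  -227373
D2: -4488  -9030  -15900  -25578  -38544  -55278  -76260
D3: -4542  -6870  -9678  -12966  -16734  -20982
D4: -2328  -2808  -3288  -3768  -4248
D5: -480  -480  -480  -480
The fifth differences are constant at -480.
Work back: -2328 + 480 = -1848;  -4542 + 1848 = -2694;  -4488 + 2694 = -1794;  -2295 + 1794 = -501;  -530 + 501 = -29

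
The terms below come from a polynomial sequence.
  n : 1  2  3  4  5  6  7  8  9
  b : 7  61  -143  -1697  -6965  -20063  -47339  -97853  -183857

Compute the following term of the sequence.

-321275

54, -204, -1554, -5268, -13098, -27276, -50514, -86004
-258, -1350, -3714, -7830, -14178, -23238, -35490
-1092, -2364, -4116, -6348, -9060, -12252
-1272, -1752, -2232, -2712, -3192
-480, -480, -480, -480
Constant fifth difference = -480, so extend:
-3192 − 480 = -3672;  -12252 − 3672 = -15924;  -35490 − 15924 = -51414;  -86004 − 51414 = -137418;  -183857 − 137418 = -321275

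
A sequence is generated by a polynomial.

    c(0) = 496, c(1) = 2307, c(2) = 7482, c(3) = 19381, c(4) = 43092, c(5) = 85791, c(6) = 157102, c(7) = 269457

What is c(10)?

D1: 1811, 5175, 11899, 23711, 42699, 71311, 112355
D2: 3364, 6724, 11812, 18988, 28612, 41044
D3: 3360, 5088, 7176, 9624, 12432
D4: 1728, 2088, 2448, 2808
D5: 360, 360, 360
Fifth differences constant at 360.
2808 + 360 = 3168;  12432 + 3168 = 15600;  41044 + 15600 = 56644;  112355 + 56644 = 168999;  269457 + 168999 = 438456
3168 + 360 = 3528;  15600 + 3528 = 19128;  56644 + 19128 = 75772;  168999 + 75772 = 244771;  438456 + 244771 = 683227
3528 + 360 = 3888;  19128 + 3888 = 23016;  75772 + 23016 = 98788;  244771 + 98788 = 343559;  683227 + 343559 = 1026786

1026786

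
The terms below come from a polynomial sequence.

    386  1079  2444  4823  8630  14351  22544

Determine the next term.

33839

693, 1365, 2379, 3807, 5721, 8193
672, 1014, 1428, 1914, 2472
342, 414, 486, 558
72, 72, 72
Fourth differences constant at 72.
558 + 72 = 630;  2472 + 630 = 3102;  8193 + 3102 = 11295;  22544 + 11295 = 33839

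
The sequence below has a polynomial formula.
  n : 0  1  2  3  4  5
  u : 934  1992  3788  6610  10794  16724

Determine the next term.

24832

Δ: 1058 , 1796 , 2822 , 4184 , 5930
Δ²: 738 , 1026 , 1362 , 1746
Δ³: 288 , 336 , 384
Δ⁴: 48 , 48
Fourth differences constant at 48.
384 + 48 = 432;  1746 + 432 = 2178;  5930 + 2178 = 8108;  16724 + 8108 = 24832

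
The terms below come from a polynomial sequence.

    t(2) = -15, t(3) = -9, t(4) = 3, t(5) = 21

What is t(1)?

D1: 6  12  18
D2: 6  6
The second differences are constant at 6.
Work back: 6 − 6 = 0;  -15 + 0 = -15

-15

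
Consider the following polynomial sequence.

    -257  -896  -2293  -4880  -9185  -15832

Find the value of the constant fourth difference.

-96

Δ: -639, -1397, -2587, -4305, -6647
Δ²: -758, -1190, -1718, -2342
Δ³: -432, -528, -624
Δ⁴: -96, -96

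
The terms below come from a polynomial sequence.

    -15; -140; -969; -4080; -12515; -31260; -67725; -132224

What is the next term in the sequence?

First differences: -125  -829  -3111  -8435  -18745  -36465  -64499
Second differences: -704  -2282  -5324  -10310  -17720  -28034
Third differences: -1578  -3042  -4986  -7410  -10314
Fourth differences: -1464  -1944  -2424  -2904
Fifth differences: -480  -480  -480
Constant fifth difference = -480, so extend:
-2904 − 480 = -3384;  -10314 − 3384 = -13698;  -28034 − 13698 = -41732;  -64499 − 41732 = -106231;  -132224 − 106231 = -238455

-238455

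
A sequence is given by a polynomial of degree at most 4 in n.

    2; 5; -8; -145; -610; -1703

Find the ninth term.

-13190

D1: 3  -13  -137  -465  -1093
D2: -16  -124  -328  -628
D3: -108  -204  -300
D4: -96  -96
Constant fourth difference = -96, so extend:
-300 − 96 = -396;  -628 − 396 = -1024;  -1093 − 1024 = -2117;  -1703 − 2117 = -3820
-396 − 96 = -492;  -1024 − 492 = -1516;  -2117 − 1516 = -3633;  -3820 − 3633 = -7453
-492 − 96 = -588;  -1516 − 588 = -2104;  -3633 − 2104 = -5737;  -7453 − 5737 = -13190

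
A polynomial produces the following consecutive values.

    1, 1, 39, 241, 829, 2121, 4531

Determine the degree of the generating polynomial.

4

0, 38, 202, 588, 1292, 2410
38, 164, 386, 704, 1118
126, 222, 318, 414
96, 96, 96
The fourth differences are constant, so the polynomial has degree 4.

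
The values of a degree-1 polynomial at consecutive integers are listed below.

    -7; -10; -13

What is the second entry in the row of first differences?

D1: -3, -3

-3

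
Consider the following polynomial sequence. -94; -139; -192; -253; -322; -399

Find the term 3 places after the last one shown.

-678

-45, -53, -61, -69, -77
-8, -8, -8, -8
Constant second difference = -8, so extend:
-77 − 8 = -85;  -399 − 85 = -484
-85 − 8 = -93;  -484 − 93 = -577
-93 − 8 = -101;  -577 − 101 = -678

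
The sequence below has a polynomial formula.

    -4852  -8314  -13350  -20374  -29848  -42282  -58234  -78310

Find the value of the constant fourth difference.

-48

D1: -3462, -5036, -7024, -9474, -12434, -15952, -20076
D2: -1574, -1988, -2450, -2960, -3518, -4124
D3: -414, -462, -510, -558, -606
D4: -48, -48, -48, -48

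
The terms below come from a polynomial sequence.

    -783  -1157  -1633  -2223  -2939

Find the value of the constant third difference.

-12

D1: -374, -476, -590, -716
D2: -102, -114, -126
D3: -12, -12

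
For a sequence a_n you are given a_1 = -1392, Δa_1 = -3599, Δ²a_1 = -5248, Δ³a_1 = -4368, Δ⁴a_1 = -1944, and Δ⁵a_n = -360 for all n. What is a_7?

-220386

Build the table forward from the leading diagonal:
Δ⁵: -360, -360, -360, -360, -360, -360, -360
Δ⁴: -1944, -2304, -2664, -3024, -3384, -3744, -4104
Δ³: -4368, -6312, -8616, -11280, -14304, -17688, -21432
Δ²: -5248, -9616, -15928, -24544, -35824, -50128, -67816
Δ: -3599, -8847, -18463, -34391, -58935, -94759, -144887
a: -1392, -4991, -13838, -32301, -66692, -125627, -220386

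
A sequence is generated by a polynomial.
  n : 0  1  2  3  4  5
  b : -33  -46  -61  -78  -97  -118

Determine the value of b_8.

-193

-13, -15, -17, -19, -21
-2, -2, -2, -2
The second differences are constant (-2).
-21 − 2 = -23;  -118 − 23 = -141
-23 − 2 = -25;  -141 − 25 = -166
-25 − 2 = -27;  -166 − 27 = -193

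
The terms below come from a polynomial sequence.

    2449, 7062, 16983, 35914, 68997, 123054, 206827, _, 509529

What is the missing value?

Using the first 7 terms:
Δ: 4613  9921  18931  33083  54057  83773
Δ²: 5308  9010  14152  20974  29716
Δ³: 3702  5142  6822  8742
Δ⁴: 1440  1680  1920
Δ⁵: 240  240
Constant fifth difference = 240.
Extend forward: 1920 + 240 = 2160;  8742 + 2160 = 10902;  29716 + 10902 = 40618;  83773 + 40618 = 124391;  206827 + 124391 = 331218

331218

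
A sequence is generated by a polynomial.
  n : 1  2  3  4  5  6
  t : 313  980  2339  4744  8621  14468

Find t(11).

First differences: 667  1359  2405  3877  5847
Second differences: 692  1046  1472  1970
Third differences: 354  426  498
Fourth differences: 72  72
Constant fourth difference = 72, so extend:
498 + 72 = 570;  1970 + 570 = 2540;  5847 + 2540 = 8387;  14468 + 8387 = 22855
570 + 72 = 642;  2540 + 642 = 3182;  8387 + 3182 = 11569;  22855 + 11569 = 34424
642 + 72 = 714;  3182 + 714 = 3896;  11569 + 3896 = 15465;  34424 + 15465 = 49889
714 + 72 = 786;  3896 + 786 = 4682;  15465 + 4682 = 20147;  49889 + 20147 = 70036
786 + 72 = 858;  4682 + 858 = 5540;  20147 + 5540 = 25687;  70036 + 25687 = 95723

95723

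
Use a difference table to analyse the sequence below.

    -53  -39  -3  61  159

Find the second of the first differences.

36

D1: 14, 36, 64, 98
D2: 22, 28, 34
D3: 6, 6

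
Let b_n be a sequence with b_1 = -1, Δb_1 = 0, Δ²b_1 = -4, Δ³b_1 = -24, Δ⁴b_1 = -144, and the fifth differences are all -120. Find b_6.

-1121

Build the table forward from the leading diagonal:
Fifth differences: -120  -120  -120  -120  -120  -120
Fourth differences: -144  -264  -384  -504  -624  -744
Third differences: -24  -168  -432  -816  -1320  -1944
Second differences: -4  -28  -196  -628  -1444  -2764
First differences: 0  -4  -32  -228  -856  -2300
b: -1  -1  -5  -37  -265  -1121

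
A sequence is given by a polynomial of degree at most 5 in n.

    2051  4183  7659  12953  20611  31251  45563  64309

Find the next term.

2132 , 3476 , 5294 , 7658 , 10640 , 14312 , 18746
1344 , 1818 , 2364 , 2982 , 3672 , 4434
474 , 546 , 618 , 690 , 762
72 , 72 , 72 , 72
Constant fourth difference = 72, so extend:
762 + 72 = 834;  4434 + 834 = 5268;  18746 + 5268 = 24014;  64309 + 24014 = 88323

88323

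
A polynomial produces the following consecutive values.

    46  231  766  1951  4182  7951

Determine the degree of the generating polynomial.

185, 535, 1185, 2231, 3769
350, 650, 1046, 1538
300, 396, 492
96, 96
The fourth differences are constant, so the polynomial has degree 4.

4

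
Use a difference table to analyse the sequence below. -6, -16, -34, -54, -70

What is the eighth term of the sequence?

-34

-10, -18, -20, -16
-8, -2, 4
6, 6
Third differences constant at 6.
4 + 6 = 10;  -16 + 10 = -6;  -70 − 6 = -76
10 + 6 = 16;  -6 + 16 = 10;  -76 + 10 = -66
16 + 6 = 22;  10 + 22 = 32;  -66 + 32 = -34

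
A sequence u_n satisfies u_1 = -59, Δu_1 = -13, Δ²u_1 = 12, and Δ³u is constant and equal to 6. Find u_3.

Build the table forward from the leading diagonal:
Third differences: 6  6  6
Second differences: 12  18  24
First differences: -13  -1  17
u: -59  -72  -73

-73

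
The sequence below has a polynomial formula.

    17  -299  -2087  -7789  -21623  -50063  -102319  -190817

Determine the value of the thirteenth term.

-1897447

Δ: -316, -1788, -5702, -13834, -28440, -52256, -88498
Δ²: -1472, -3914, -8132, -14606, -23816, -36242
Δ³: -2442, -4218, -6474, -9210, -12426
Δ⁴: -1776, -2256, -2736, -3216
Δ⁵: -480, -480, -480
The fifth differences are constant (-480).
-3216 − 480 = -3696;  -12426 − 3696 = -16122;  -36242 − 16122 = -52364;  -88498 − 52364 = -140862;  -190817 − 140862 = -331679
-3696 − 480 = -4176;  -16122 − 4176 = -20298;  -52364 − 20298 = -72662;  -140862 − 72662 = -213524;  -331679 − 213524 = -545203
-4176 − 480 = -4656;  -20298 − 4656 = -24954;  -72662 − 24954 = -97616;  -213524 − 97616 = -311140;  -545203 − 311140 = -856343
-4656 − 480 = -5136;  -24954 − 5136 = -30090;  -97616 − 30090 = -127706;  -311140 − 127706 = -438846;  -856343 − 438846 = -1295189
-5136 − 480 = -5616;  -30090 − 5616 = -35706;  -127706 − 35706 = -163412;  -438846 − 163412 = -602258;  -1295189 − 602258 = -1897447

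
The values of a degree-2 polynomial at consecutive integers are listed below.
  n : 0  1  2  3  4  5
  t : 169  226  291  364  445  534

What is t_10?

57 , 65 , 73 , 81 , 89
8 , 8 , 8 , 8
The second differences are constant (8).
89 + 8 = 97;  534 + 97 = 631
97 + 8 = 105;  631 + 105 = 736
105 + 8 = 113;  736 + 113 = 849
113 + 8 = 121;  849 + 121 = 970
121 + 8 = 129;  970 + 129 = 1099

1099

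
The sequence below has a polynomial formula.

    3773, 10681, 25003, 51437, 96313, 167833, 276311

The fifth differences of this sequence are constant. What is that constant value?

First differences: 6908, 14322, 26434, 44876, 71520, 108478
Second differences: 7414, 12112, 18442, 26644, 36958
Third differences: 4698, 6330, 8202, 10314
Fourth differences: 1632, 1872, 2112
Fifth differences: 240, 240

240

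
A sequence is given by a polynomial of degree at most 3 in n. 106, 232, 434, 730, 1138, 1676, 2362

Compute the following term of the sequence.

126, 202, 296, 408, 538, 686
76, 94, 112, 130, 148
18, 18, 18, 18
Third differences constant at 18.
148 + 18 = 166;  686 + 166 = 852;  2362 + 852 = 3214

3214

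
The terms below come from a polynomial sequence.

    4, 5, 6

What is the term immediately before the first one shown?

3

1  1
The first differences are constant at 1.
Work back: 4 − 1 = 3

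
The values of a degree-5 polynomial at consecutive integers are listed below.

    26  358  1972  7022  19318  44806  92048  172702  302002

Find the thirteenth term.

1762382

First differences: 332 , 1614 , 5050 , 12296 , 25488 , 47242 , 80654 , 129300
Second differences: 1282 , 3436 , 7246 , 13192 , 21754 , 33412 , 48646
Third differences: 2154 , 3810 , 5946 , 8562 , 11658 , 15234
Fourth differences: 1656 , 2136 , 2616 , 3096 , 3576
Fifth differences: 480 , 480 , 480 , 480
The fifth differences are constant (480).
3576 + 480 = 4056;  15234 + 4056 = 19290;  48646 + 19290 = 67936;  129300 + 67936 = 197236;  302002 + 197236 = 499238
4056 + 480 = 4536;  19290 + 4536 = 23826;  67936 + 23826 = 91762;  197236 + 91762 = 288998;  499238 + 288998 = 788236
4536 + 480 = 5016;  23826 + 5016 = 28842;  91762 + 28842 = 120604;  288998 + 120604 = 409602;  788236 + 409602 = 1197838
5016 + 480 = 5496;  28842 + 5496 = 34338;  120604 + 34338 = 154942;  409602 + 154942 = 564544;  1197838 + 564544 = 1762382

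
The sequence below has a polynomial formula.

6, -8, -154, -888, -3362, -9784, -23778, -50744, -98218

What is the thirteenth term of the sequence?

Δ: -14, -146, -734, -2474, -6422, -13994, -26966, -47474
Δ²: -132, -588, -1740, -3948, -7572, -12972, -20508
Δ³: -456, -1152, -2208, -3624, -5400, -7536
Δ⁴: -696, -1056, -1416, -1776, -2136
Δ⁵: -360, -360, -360, -360
Fifth differences constant at -360.
-2136 − 360 = -2496;  -7536 − 2496 = -10032;  -20508 − 10032 = -30540;  -47474 − 30540 = -78014;  -98218 − 78014 = -176232
-2496 − 360 = -2856;  -10032 − 2856 = -12888;  -30540 − 12888 = -43428;  -78014 − 43428 = -121442;  -176232 − 121442 = -297674
-2856 − 360 = -3216;  -12888 − 3216 = -16104;  -43428 − 16104 = -59532;  -121442 − 59532 = -180974;  -297674 − 180974 = -478648
-3216 − 360 = -3576;  -16104 − 3576 = -19680;  -59532 − 19680 = -79212;  -180974 − 79212 = -260186;  -478648 − 260186 = -738834

-738834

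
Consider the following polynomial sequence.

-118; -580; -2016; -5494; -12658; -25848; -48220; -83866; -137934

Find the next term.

-216748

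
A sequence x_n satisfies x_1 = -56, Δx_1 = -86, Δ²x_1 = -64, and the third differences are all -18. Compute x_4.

-524

Build the table forward from the leading diagonal:
Δ³: -18, -18, -18, -18
Δ²: -64, -82, -100, -118
Δ: -86, -150, -232, -332
x: -56, -142, -292, -524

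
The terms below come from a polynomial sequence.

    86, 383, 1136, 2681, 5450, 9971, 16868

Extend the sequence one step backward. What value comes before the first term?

5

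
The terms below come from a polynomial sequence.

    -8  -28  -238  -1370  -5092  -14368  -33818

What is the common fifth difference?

Δ: -20, -210, -1132, -3722, -9276, -19450
Δ²: -190, -922, -2590, -5554, -10174
Δ³: -732, -1668, -2964, -4620
Δ⁴: -936, -1296, -1656
Δ⁵: -360, -360

-360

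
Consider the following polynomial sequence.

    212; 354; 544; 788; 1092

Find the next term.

1462

D1: 142 , 190 , 244 , 304
D2: 48 , 54 , 60
D3: 6 , 6
The third differences are constant (6).
60 + 6 = 66;  304 + 66 = 370;  1092 + 370 = 1462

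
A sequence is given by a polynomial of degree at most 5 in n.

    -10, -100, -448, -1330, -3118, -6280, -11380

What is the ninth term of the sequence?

First differences: -90, -348, -882, -1788, -3162, -5100
Second differences: -258, -534, -906, -1374, -1938
Third differences: -276, -372, -468, -564
Fourth differences: -96, -96, -96
Constant fourth difference = -96, so extend:
-564 − 96 = -660;  -1938 − 660 = -2598;  -5100 − 2598 = -7698;  -11380 − 7698 = -19078
-660 − 96 = -756;  -2598 − 756 = -3354;  -7698 − 3354 = -11052;  -19078 − 11052 = -30130

-30130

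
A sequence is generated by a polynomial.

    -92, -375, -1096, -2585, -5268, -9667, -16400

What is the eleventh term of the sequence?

First differences: -283  -721  -1489  -2683  -4399  -6733
Second differences: -438  -768  -1194  -1716  -2334
Third differences: -330  -426  -522  -618
Fourth differences: -96  -96  -96
The fourth differences are constant (-96).
-618 − 96 = -714;  -2334 − 714 = -3048;  -6733 − 3048 = -9781;  -16400 − 9781 = -26181
-714 − 96 = -810;  -3048 − 810 = -3858;  -9781 − 3858 = -13639;  -26181 − 13639 = -39820
-810 − 96 = -906;  -3858 − 906 = -4764;  -13639 − 4764 = -18403;  -39820 − 18403 = -58223
-906 − 96 = -1002;  -4764 − 1002 = -5766;  -18403 − 5766 = -24169;  -58223 − 24169 = -82392

-82392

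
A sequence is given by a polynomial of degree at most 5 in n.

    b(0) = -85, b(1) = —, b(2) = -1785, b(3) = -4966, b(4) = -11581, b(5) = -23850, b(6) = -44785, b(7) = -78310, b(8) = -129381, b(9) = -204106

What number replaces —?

-490

Using the last 8 terms:
Δ: -3181  -6615  -12269  -20935  -33525  -51071  -74725
Δ²: -3434  -5654  -8666  -12590  -17546  -23654
Δ³: -2220  -3012  -3924  -4956  -6108
Δ⁴: -792  -912  -1032  -1152
Δ⁵: -120  -120  -120
Constant fifth difference = -120.
Extend backward: -792 + 120 = -672;  -2220 + 672 = -1548;  -3434 + 1548 = -1886;  -3181 + 1886 = -1295;  -1785 + 1295 = -490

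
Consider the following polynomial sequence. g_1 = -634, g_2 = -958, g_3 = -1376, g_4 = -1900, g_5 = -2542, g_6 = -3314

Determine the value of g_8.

-5296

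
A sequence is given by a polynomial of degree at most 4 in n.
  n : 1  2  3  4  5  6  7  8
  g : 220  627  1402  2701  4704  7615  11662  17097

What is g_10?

Δ: 407, 775, 1299, 2003, 2911, 4047, 5435
Δ²: 368, 524, 704, 908, 1136, 1388
Δ³: 156, 180, 204, 228, 252
Δ⁴: 24, 24, 24, 24
Fourth differences constant at 24.
252 + 24 = 276;  1388 + 276 = 1664;  5435 + 1664 = 7099;  17097 + 7099 = 24196
276 + 24 = 300;  1664 + 300 = 1964;  7099 + 1964 = 9063;  24196 + 9063 = 33259

33259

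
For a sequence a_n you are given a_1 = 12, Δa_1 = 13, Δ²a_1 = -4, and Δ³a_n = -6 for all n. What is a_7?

-90

Build the table forward from the leading diagonal:
Third differences: -6  -6  -6  -6  -6  -6  -6
Second differences: -4  -10  -16  -22  -28  -34  -40
First differences: 13  9  -1  -17  -39  -67  -101
a: 12  25  34  33  16  -23  -90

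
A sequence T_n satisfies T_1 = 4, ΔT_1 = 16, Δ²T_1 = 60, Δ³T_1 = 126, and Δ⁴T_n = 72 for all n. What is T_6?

2304

Build the table forward from the leading diagonal:
Δ⁴: 72, 72, 72, 72, 72, 72
Δ³: 126, 198, 270, 342, 414, 486
Δ²: 60, 186, 384, 654, 996, 1410
Δ: 16, 76, 262, 646, 1300, 2296
T: 4, 20, 96, 358, 1004, 2304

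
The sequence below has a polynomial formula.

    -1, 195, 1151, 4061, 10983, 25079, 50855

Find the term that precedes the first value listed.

-7

D1: 196, 956, 2910, 6922, 14096, 25776
D2: 760, 1954, 4012, 7174, 11680
D3: 1194, 2058, 3162, 4506
D4: 864, 1104, 1344
D5: 240, 240
The fifth differences are constant at 240.
Work back: 864 − 240 = 624;  1194 − 624 = 570;  760 − 570 = 190;  196 − 190 = 6;  -1 − 6 = -7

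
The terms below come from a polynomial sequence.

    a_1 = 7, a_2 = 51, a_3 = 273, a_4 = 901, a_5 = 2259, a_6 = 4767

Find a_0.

Δ: 44  222  628  1358  2508
Δ²: 178  406  730  1150
Δ³: 228  324  420
Δ⁴: 96  96
The fourth differences are constant at 96.
Work back: 228 − 96 = 132;  178 − 132 = 46;  44 − 46 = -2;  7 + 2 = 9

9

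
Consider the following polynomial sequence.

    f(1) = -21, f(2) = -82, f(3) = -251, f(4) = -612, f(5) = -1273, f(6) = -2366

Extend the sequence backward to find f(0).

-8

First differences: -61  -169  -361  -661  -1093
Second differences: -108  -192  -300  -432
Third differences: -84  -108  -132
Fourth differences: -24  -24
The fourth differences are constant at -24.
Work back: -84 + 24 = -60;  -108 + 60 = -48;  -61 + 48 = -13;  -21 + 13 = -8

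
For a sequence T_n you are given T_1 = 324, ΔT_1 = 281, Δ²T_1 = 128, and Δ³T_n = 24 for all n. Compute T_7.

4410

Build the table forward from the leading diagonal:
Third differences: 24, 24, 24, 24, 24, 24, 24
Second differences: 128, 152, 176, 200, 224, 248, 272
First differences: 281, 409, 561, 737, 937, 1161, 1409
T: 324, 605, 1014, 1575, 2312, 3249, 4410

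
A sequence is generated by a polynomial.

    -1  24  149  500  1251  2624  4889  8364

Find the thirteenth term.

25  125  351  751  1373  2265  3475
100  226  400  622  892  1210
126  174  222  270  318
48  48  48  48
Fourth differences constant at 48.
318 + 48 = 366;  1210 + 366 = 1576;  3475 + 1576 = 5051;  8364 + 5051 = 13415
366 + 48 = 414;  1576 + 414 = 1990;  5051 + 1990 = 7041;  13415 + 7041 = 20456
414 + 48 = 462;  1990 + 462 = 2452;  7041 + 2452 = 9493;  20456 + 9493 = 29949
462 + 48 = 510;  2452 + 510 = 2962;  9493 + 2962 = 12455;  29949 + 12455 = 42404
510 + 48 = 558;  2962 + 558 = 3520;  12455 + 3520 = 15975;  42404 + 15975 = 58379

58379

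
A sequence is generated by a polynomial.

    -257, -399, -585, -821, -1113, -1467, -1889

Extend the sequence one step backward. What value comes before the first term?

-153

D1: -142, -186, -236, -292, -354, -422
D2: -44, -50, -56, -62, -68
D3: -6, -6, -6, -6
The third differences are constant at -6.
Work back: -44 + 6 = -38;  -142 + 38 = -104;  -257 + 104 = -153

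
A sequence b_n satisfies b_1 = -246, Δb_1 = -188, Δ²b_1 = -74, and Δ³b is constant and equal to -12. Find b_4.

-1044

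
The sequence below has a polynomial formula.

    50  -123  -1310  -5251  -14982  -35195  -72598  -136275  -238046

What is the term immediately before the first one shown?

13

-173, -1187, -3941, -9731, -20213, -37403, -63677, -101771
-1014, -2754, -5790, -10482, -17190, -26274, -38094
-1740, -3036, -4692, -6708, -9084, -11820
-1296, -1656, -2016, -2376, -2736
-360, -360, -360, -360
The fifth differences are constant at -360.
Work back: -1296 + 360 = -936;  -1740 + 936 = -804;  -1014 + 804 = -210;  -173 + 210 = 37;  50 − 37 = 13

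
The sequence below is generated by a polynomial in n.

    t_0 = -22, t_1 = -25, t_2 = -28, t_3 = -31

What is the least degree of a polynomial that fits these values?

1

D1: -3, -3, -3
The first differences are constant, so the polynomial has degree 1.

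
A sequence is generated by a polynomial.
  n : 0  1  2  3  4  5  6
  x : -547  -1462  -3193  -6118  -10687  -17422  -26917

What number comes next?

-39838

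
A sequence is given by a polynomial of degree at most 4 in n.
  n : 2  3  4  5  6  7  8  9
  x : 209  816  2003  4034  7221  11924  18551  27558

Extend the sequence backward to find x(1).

-34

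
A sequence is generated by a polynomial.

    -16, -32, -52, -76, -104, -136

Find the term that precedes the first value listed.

-4

-16  -20  -24  -28  -32
-4  -4  -4  -4
The second differences are constant at -4.
Work back: -16 + 4 = -12;  -16 + 12 = -4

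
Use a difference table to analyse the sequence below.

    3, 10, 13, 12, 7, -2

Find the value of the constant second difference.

Δ: 7, 3, -1, -5, -9
Δ²: -4, -4, -4, -4

-4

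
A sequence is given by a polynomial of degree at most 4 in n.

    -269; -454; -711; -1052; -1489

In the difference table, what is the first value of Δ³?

Δ: -185, -257, -341, -437
Δ²: -72, -84, -96
Δ³: -12, -12

-12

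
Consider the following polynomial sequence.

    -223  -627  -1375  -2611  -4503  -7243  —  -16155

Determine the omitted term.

-11047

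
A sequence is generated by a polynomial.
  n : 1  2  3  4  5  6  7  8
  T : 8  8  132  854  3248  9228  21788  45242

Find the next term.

First differences: 0 , 124 , 722 , 2394 , 5980 , 12560 , 23454
Second differences: 124 , 598 , 1672 , 3586 , 6580 , 10894
Third differences: 474 , 1074 , 1914 , 2994 , 4314
Fourth differences: 600 , 840 , 1080 , 1320
Fifth differences: 240 , 240 , 240
Fifth differences constant at 240.
1320 + 240 = 1560;  4314 + 1560 = 5874;  10894 + 5874 = 16768;  23454 + 16768 = 40222;  45242 + 40222 = 85464

85464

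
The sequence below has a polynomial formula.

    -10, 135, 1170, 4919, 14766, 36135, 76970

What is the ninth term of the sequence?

264294

First differences: 145 , 1035 , 3749 , 9847 , 21369 , 40835
Second differences: 890 , 2714 , 6098 , 11522 , 19466
Third differences: 1824 , 3384 , 5424 , 7944
Fourth differences: 1560 , 2040 , 2520
Fifth differences: 480 , 480
The fifth differences are constant (480).
2520 + 480 = 3000;  7944 + 3000 = 10944;  19466 + 10944 = 30410;  40835 + 30410 = 71245;  76970 + 71245 = 148215
3000 + 480 = 3480;  10944 + 3480 = 14424;  30410 + 14424 = 44834;  71245 + 44834 = 116079;  148215 + 116079 = 264294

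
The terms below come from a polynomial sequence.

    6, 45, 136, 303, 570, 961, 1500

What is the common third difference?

24

Δ: 39, 91, 167, 267, 391, 539
Δ²: 52, 76, 100, 124, 148
Δ³: 24, 24, 24, 24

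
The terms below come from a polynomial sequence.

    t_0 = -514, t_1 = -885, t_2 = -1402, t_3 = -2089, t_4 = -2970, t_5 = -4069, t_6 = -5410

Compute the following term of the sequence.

-7017

First differences: -371, -517, -687, -881, -1099, -1341
Second differences: -146, -170, -194, -218, -242
Third differences: -24, -24, -24, -24
Constant third difference = -24, so extend:
-242 − 24 = -266;  -1341 − 266 = -1607;  -5410 − 1607 = -7017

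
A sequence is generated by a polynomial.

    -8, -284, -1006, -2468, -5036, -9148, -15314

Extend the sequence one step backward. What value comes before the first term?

44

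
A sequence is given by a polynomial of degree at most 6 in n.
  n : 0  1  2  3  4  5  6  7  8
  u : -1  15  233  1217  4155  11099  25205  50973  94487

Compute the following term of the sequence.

163655

Δ: 16, 218, 984, 2938, 6944, 14106, 25768, 43514
Δ²: 202, 766, 1954, 4006, 7162, 11662, 17746
Δ³: 564, 1188, 2052, 3156, 4500, 6084
Δ⁴: 624, 864, 1104, 1344, 1584
Δ⁵: 240, 240, 240, 240
Constant fifth difference = 240, so extend:
1584 + 240 = 1824;  6084 + 1824 = 7908;  17746 + 7908 = 25654;  43514 + 25654 = 69168;  94487 + 69168 = 163655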